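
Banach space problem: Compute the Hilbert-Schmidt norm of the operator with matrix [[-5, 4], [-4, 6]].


The Hilbert-Schmidt norm is sqrt(sum of squares of all entries).
Sum of squares = (-5)^2 + 4^2 + (-4)^2 + 6^2
= 25 + 16 + 16 + 36 = 93
||T||_HS = sqrt(93) = 9.6437

9.6437


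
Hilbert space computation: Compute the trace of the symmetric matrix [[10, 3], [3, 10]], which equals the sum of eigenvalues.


For a self-adjoint (symmetric) matrix, the eigenvalues are real.
The sum of eigenvalues equals the trace of the matrix.
trace = 10 + 10 = 20

20


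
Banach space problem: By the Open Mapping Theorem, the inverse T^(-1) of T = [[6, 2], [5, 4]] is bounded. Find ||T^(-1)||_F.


det(T) = 6*4 - 2*5 = 14
T^(-1) = (1/14) * [[4, -2], [-5, 6]] = [[0.2857, -0.1429], [-0.3571, 0.4286]]
||T^(-1)||_F^2 = 0.2857^2 + (-0.1429)^2 + (-0.3571)^2 + 0.4286^2 = 0.4133
||T^(-1)||_F = sqrt(0.4133) = 0.6429

0.6429


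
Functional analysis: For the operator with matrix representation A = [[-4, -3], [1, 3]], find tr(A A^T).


trace(A * A^T) = sum of squares of all entries
= (-4)^2 + (-3)^2 + 1^2 + 3^2
= 16 + 9 + 1 + 9
= 35

35


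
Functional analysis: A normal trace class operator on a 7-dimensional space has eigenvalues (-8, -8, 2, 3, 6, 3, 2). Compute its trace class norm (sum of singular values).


For a normal operator, singular values equal |eigenvalues|.
Trace norm = sum |lambda_i| = 8 + 8 + 2 + 3 + 6 + 3 + 2
= 32

32


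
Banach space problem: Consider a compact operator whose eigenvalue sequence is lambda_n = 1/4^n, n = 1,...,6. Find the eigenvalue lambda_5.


The eigenvalue formula gives lambda_5 = 1/4^5
= 1/1024
= 9.7656e-04

9.7656e-04


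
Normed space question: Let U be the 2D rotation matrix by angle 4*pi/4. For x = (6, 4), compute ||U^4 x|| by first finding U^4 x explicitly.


U is a rotation by theta = 4*pi/4
U^4 = rotation by 4*theta = 16*pi/4 = 0*pi/4 (mod 2*pi)
cos(0*pi/4) = 1.0000, sin(0*pi/4) = 0.0000
U^4 x = (1.0000 * 6 - 0.0000 * 4, 0.0000 * 6 + 1.0000 * 4)
= (6.0000, 4.0000)
||U^4 x|| = sqrt(6.0000^2 + 4.0000^2) = sqrt(52.0000) = 7.2111

7.2111


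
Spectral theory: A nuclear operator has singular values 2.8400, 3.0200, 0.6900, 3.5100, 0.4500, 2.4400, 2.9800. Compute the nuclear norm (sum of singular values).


The nuclear norm is the sum of all singular values.
||T||_1 = 2.8400 + 3.0200 + 0.6900 + 3.5100 + 0.4500 + 2.4400 + 2.9800
= 15.9300

15.9300


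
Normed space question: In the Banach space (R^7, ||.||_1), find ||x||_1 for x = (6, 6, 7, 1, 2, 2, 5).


The l^1 norm equals the sum of absolute values of all components.
||x||_1 = 6 + 6 + 7 + 1 + 2 + 2 + 5
= 29

29.0000


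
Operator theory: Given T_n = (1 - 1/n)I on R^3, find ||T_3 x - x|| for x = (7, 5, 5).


T_3 x - x = (1 - 1/3)x - x = -x/3
||x|| = sqrt(99) = 9.9499
||T_3 x - x|| = ||x||/3 = 9.9499/3 = 3.3166

3.3166


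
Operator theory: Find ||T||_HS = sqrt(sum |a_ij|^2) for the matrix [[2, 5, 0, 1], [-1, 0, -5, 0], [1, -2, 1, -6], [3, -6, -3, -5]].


The Hilbert-Schmidt norm is sqrt(sum of squares of all entries).
Sum of squares = 2^2 + 5^2 + 0^2 + 1^2 + (-1)^2 + 0^2 + (-5)^2 + 0^2 + 1^2 + (-2)^2 + 1^2 + (-6)^2 + 3^2 + (-6)^2 + (-3)^2 + (-5)^2
= 4 + 25 + 0 + 1 + 1 + 0 + 25 + 0 + 1 + 4 + 1 + 36 + 9 + 36 + 9 + 25 = 177
||T||_HS = sqrt(177) = 13.3041

13.3041


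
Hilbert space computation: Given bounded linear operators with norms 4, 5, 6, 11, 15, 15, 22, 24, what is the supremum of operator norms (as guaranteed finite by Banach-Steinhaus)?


By the Uniform Boundedness Principle, the supremum of norms is finite.
sup_k ||T_k|| = max(4, 5, 6, 11, 15, 15, 22, 24) = 24

24


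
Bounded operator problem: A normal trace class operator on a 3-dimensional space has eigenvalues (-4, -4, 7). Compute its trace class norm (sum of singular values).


For a normal operator, singular values equal |eigenvalues|.
Trace norm = sum |lambda_i| = 4 + 4 + 7
= 15

15


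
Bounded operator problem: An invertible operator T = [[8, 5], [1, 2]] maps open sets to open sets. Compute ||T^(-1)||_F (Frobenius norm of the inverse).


det(T) = 8*2 - 5*1 = 11
T^(-1) = (1/11) * [[2, -5], [-1, 8]] = [[0.1818, -0.4545], [-0.0909, 0.7273]]
||T^(-1)||_F^2 = 0.1818^2 + (-0.4545)^2 + (-0.0909)^2 + 0.7273^2 = 0.7769
||T^(-1)||_F = sqrt(0.7769) = 0.8814

0.8814


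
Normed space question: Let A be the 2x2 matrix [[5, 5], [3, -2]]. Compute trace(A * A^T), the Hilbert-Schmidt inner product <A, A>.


trace(A * A^T) = sum of squares of all entries
= 5^2 + 5^2 + 3^2 + (-2)^2
= 25 + 25 + 9 + 4
= 63

63


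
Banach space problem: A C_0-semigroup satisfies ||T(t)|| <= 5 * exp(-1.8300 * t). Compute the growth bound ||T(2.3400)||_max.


||T(2.3400)|| <= 5 * exp(-1.8300 * 2.3400)
= 5 * exp(-4.2822)
= 5 * 0.0138
= 0.0691

0.0691


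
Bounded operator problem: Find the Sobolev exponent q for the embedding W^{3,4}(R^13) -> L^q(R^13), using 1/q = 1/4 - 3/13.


Using the Sobolev embedding formula: 1/q = 1/p - k/n
1/q = 1/4 - 3/13 = 1/52
q = 1/(1/52) = 52

52.0000


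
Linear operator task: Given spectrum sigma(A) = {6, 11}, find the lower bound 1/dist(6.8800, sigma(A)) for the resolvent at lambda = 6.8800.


dist(6.8800, {6, 11}) = min(|6.8800 - 6|, |6.8800 - 11|)
= min(0.8800, 4.1200) = 0.8800
Resolvent bound = 1/0.8800 = 1.1364

1.1364


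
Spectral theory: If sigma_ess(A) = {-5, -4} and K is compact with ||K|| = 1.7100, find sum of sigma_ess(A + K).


By Weyl's theorem, the essential spectrum is invariant under compact perturbations.
sigma_ess(A + K) = sigma_ess(A) = {-5, -4}
Sum = -5 + -4 = -9

-9


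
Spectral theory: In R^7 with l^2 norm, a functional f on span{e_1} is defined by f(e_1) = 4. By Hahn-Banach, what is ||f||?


The norm of f is given by ||f|| = sup_{||x||=1} |f(x)|.
On span{e_1}, ||e_1|| = 1, so ||f|| = |f(e_1)| / ||e_1||
= |4| / 1 = 4.0000

4.0000


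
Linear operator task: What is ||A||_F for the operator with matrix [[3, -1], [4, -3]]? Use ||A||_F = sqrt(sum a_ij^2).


||A||_F^2 = sum a_ij^2
= 3^2 + (-1)^2 + 4^2 + (-3)^2
= 9 + 1 + 16 + 9 = 35
||A||_F = sqrt(35) = 5.9161

5.9161


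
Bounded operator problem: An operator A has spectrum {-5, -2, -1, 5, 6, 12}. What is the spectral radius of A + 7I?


Spectrum of A + 7I = {2, 5, 6, 12, 13, 19}
Spectral radius = max |lambda| over the shifted spectrum
= max(2, 5, 6, 12, 13, 19) = 19

19


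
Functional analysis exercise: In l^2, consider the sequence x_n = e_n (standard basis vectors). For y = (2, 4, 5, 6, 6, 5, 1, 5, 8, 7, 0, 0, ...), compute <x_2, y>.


x_2 = e_2 is the standard basis vector with 1 in position 2.
<x_2, y> = y_2 = 4
As n -> infinity, <x_n, y> -> 0, confirming weak convergence of (x_n) to 0.

4


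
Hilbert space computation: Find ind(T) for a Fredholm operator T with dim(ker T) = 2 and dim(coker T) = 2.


The Fredholm index is defined as ind(T) = dim(ker T) - dim(coker T)
= 2 - 2
= 0

0


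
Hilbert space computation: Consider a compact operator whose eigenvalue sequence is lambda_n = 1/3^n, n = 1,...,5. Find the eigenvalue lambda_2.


The eigenvalue formula gives lambda_2 = 1/3^2
= 1/9
= 0.1111

0.1111


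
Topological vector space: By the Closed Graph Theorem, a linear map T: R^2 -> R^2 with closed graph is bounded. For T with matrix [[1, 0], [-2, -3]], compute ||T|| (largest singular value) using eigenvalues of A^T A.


A^T A = [[5, 6], [6, 9]]
trace(A^T A) = 14, det(A^T A) = 9
discriminant = 14^2 - 4*9 = 160
Largest eigenvalue of A^T A = (trace + sqrt(disc))/2 = 13.3246
||T|| = sqrt(13.3246) = 3.6503

3.6503


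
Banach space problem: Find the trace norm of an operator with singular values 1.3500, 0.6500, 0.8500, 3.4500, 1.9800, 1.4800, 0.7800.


The nuclear norm is the sum of all singular values.
||T||_1 = 1.3500 + 0.6500 + 0.8500 + 3.4500 + 1.9800 + 1.4800 + 0.7800
= 10.5400

10.5400


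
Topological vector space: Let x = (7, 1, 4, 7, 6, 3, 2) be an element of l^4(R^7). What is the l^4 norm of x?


The l^4 norm = (sum |x_i|^4)^(1/4)
Sum of 4th powers = 2401 + 1 + 256 + 2401 + 1296 + 81 + 16 = 6452
||x||_4 = (6452)^(1/4) = 8.9624

8.9624


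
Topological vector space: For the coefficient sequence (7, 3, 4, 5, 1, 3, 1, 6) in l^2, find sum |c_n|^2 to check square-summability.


sum |c_n|^2 = 7^2 + 3^2 + 4^2 + 5^2 + 1^2 + 3^2 + 1^2 + 6^2
= 49 + 9 + 16 + 25 + 1 + 9 + 1 + 36
= 146

146


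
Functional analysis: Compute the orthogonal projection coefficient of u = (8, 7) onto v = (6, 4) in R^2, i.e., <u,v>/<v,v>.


Computing <u,v> = 8*6 + 7*4 = 76
Computing <v,v> = 6^2 + 4^2 = 52
Projection coefficient = 76/52 = 1.4615

1.4615


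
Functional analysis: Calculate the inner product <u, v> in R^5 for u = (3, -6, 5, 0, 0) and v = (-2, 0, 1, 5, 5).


Computing the standard inner product <u, v> = sum u_i * v_i
= 3*-2 + -6*0 + 5*1 + 0*5 + 0*5
= -6 + 0 + 5 + 0 + 0
= -1

-1


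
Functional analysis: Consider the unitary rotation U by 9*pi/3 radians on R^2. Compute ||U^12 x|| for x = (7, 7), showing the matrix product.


U is a rotation by theta = 9*pi/3
U^12 = rotation by 12*theta = 108*pi/3 = 0*pi/3 (mod 2*pi)
cos(0*pi/3) = 1.0000, sin(0*pi/3) = 0.0000
U^12 x = (1.0000 * 7 - 0.0000 * 7, 0.0000 * 7 + 1.0000 * 7)
= (7.0000, 7.0000)
||U^12 x|| = sqrt(7.0000^2 + 7.0000^2) = sqrt(98.0000) = 9.8995

9.8995


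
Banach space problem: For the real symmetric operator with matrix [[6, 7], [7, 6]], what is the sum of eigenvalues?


For a self-adjoint (symmetric) matrix, the eigenvalues are real.
The sum of eigenvalues equals the trace of the matrix.
trace = 6 + 6 = 12

12


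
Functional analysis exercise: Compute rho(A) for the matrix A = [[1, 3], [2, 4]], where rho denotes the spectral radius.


For a 2x2 matrix, eigenvalues satisfy lambda^2 - (trace)*lambda + det = 0
trace = 1 + 4 = 5
det = 1*4 - 3*2 = -2
discriminant = 5^2 - 4*(-2) = 33
spectral radius = max |eigenvalue| = 5.3723

5.3723


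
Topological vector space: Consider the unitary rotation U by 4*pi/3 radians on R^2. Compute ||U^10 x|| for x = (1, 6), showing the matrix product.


U is a rotation by theta = 4*pi/3
U^10 = rotation by 10*theta = 40*pi/3 = 4*pi/3 (mod 2*pi)
cos(4*pi/3) = -0.5000, sin(4*pi/3) = -0.8660
U^10 x = (-0.5000 * 1 - -0.8660 * 6, -0.8660 * 1 + -0.5000 * 6)
= (4.6962, -3.8660)
||U^10 x|| = sqrt(4.6962^2 + (-3.8660)^2) = sqrt(37.0000) = 6.0828

6.0828


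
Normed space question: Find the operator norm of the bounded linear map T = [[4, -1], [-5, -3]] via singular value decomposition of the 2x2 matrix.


A^T A = [[41, 11], [11, 10]]
trace(A^T A) = 51, det(A^T A) = 289
discriminant = 51^2 - 4*289 = 1445
Largest eigenvalue of A^T A = (trace + sqrt(disc))/2 = 44.5066
||T|| = sqrt(44.5066) = 6.6713

6.6713


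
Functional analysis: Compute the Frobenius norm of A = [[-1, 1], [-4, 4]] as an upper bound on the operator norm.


||A||_F^2 = sum a_ij^2
= (-1)^2 + 1^2 + (-4)^2 + 4^2
= 1 + 1 + 16 + 16 = 34
||A||_F = sqrt(34) = 5.8310

5.8310


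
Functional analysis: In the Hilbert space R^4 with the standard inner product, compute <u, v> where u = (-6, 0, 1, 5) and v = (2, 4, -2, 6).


Computing the standard inner product <u, v> = sum u_i * v_i
= -6*2 + 0*4 + 1*-2 + 5*6
= -12 + 0 + -2 + 30
= 16

16


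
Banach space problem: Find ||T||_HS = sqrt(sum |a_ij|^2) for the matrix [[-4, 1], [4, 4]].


The Hilbert-Schmidt norm is sqrt(sum of squares of all entries).
Sum of squares = (-4)^2 + 1^2 + 4^2 + 4^2
= 16 + 1 + 16 + 16 = 49
||T||_HS = sqrt(49) = 7.0000

7.0000


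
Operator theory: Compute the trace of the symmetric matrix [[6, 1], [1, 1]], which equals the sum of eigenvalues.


For a self-adjoint (symmetric) matrix, the eigenvalues are real.
The sum of eigenvalues equals the trace of the matrix.
trace = 6 + 1 = 7

7


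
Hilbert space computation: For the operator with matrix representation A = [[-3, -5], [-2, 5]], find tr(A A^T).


trace(A * A^T) = sum of squares of all entries
= (-3)^2 + (-5)^2 + (-2)^2 + 5^2
= 9 + 25 + 4 + 25
= 63

63


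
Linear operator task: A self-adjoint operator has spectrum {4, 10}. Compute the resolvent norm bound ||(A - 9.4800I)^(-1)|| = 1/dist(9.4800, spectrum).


dist(9.4800, {4, 10}) = min(|9.4800 - 4|, |9.4800 - 10|)
= min(5.4800, 0.5200) = 0.5200
Resolvent bound = 1/0.5200 = 1.9231

1.9231


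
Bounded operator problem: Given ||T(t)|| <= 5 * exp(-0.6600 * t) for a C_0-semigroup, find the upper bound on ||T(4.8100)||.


||T(4.8100)|| <= 5 * exp(-0.6600 * 4.8100)
= 5 * exp(-3.1746)
= 5 * 0.0418
= 0.2091

0.2091


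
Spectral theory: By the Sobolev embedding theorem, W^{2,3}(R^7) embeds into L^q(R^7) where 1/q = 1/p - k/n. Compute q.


Using the Sobolev embedding formula: 1/q = 1/p - k/n
1/q = 1/3 - 2/7 = 1/21
q = 1/(1/21) = 21

21.0000


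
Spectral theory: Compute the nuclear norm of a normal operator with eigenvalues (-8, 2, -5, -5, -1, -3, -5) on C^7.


For a normal operator, singular values equal |eigenvalues|.
Trace norm = sum |lambda_i| = 8 + 2 + 5 + 5 + 1 + 3 + 5
= 29

29


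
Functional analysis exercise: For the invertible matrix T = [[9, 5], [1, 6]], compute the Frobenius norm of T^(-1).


det(T) = 9*6 - 5*1 = 49
T^(-1) = (1/49) * [[6, -5], [-1, 9]] = [[0.1224, -0.1020], [-0.0204, 0.1837]]
||T^(-1)||_F^2 = 0.1224^2 + (-0.1020)^2 + (-0.0204)^2 + 0.1837^2 = 0.0596
||T^(-1)||_F = sqrt(0.0596) = 0.2440

0.2440


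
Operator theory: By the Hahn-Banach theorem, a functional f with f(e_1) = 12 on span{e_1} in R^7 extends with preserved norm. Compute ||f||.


The norm of f is given by ||f|| = sup_{||x||=1} |f(x)|.
On span{e_1}, ||e_1|| = 1, so ||f|| = |f(e_1)| / ||e_1||
= |12| / 1 = 12.0000

12.0000


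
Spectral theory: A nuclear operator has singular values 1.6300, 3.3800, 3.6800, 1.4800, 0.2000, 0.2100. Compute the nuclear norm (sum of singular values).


The nuclear norm is the sum of all singular values.
||T||_1 = 1.6300 + 3.3800 + 3.6800 + 1.4800 + 0.2000 + 0.2100
= 10.5800

10.5800


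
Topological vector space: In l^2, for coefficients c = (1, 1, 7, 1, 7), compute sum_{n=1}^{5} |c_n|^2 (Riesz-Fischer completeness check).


sum |c_n|^2 = 1^2 + 1^2 + 7^2 + 1^2 + 7^2
= 1 + 1 + 49 + 1 + 49
= 101

101


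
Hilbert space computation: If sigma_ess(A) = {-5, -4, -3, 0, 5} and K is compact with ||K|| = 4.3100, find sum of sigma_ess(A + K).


By Weyl's theorem, the essential spectrum is invariant under compact perturbations.
sigma_ess(A + K) = sigma_ess(A) = {-5, -4, -3, 0, 5}
Sum = -5 + -4 + -3 + 0 + 5 = -7

-7


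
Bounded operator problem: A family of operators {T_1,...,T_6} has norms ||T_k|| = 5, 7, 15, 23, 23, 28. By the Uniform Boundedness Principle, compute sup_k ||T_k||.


By the Uniform Boundedness Principle, the supremum of norms is finite.
sup_k ||T_k|| = max(5, 7, 15, 23, 23, 28) = 28

28


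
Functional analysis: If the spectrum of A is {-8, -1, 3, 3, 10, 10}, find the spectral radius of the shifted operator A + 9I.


Spectrum of A + 9I = {1, 8, 12, 12, 19, 19}
Spectral radius = max |lambda| over the shifted spectrum
= max(1, 8, 12, 12, 19, 19) = 19

19


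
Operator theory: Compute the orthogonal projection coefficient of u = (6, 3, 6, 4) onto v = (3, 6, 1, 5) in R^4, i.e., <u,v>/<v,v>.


Computing <u,v> = 6*3 + 3*6 + 6*1 + 4*5 = 62
Computing <v,v> = 3^2 + 6^2 + 1^2 + 5^2 = 71
Projection coefficient = 62/71 = 0.8732

0.8732


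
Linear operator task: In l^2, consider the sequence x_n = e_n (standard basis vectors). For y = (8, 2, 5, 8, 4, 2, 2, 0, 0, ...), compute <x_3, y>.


x_3 = e_3 is the standard basis vector with 1 in position 3.
<x_3, y> = y_3 = 5
As n -> infinity, <x_n, y> -> 0, confirming weak convergence of (x_n) to 0.

5


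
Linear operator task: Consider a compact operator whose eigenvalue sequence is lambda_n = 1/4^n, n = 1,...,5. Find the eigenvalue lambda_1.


The eigenvalue formula gives lambda_1 = 1/4^1
= 1/4
= 0.2500

0.2500


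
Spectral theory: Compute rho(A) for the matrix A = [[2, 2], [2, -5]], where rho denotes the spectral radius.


For a 2x2 matrix, eigenvalues satisfy lambda^2 - (trace)*lambda + det = 0
trace = 2 + -5 = -3
det = 2*-5 - 2*2 = -14
discriminant = (-3)^2 - 4*(-14) = 65
spectral radius = max |eigenvalue| = 5.5311

5.5311


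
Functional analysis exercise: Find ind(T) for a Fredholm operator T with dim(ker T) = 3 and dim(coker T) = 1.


The Fredholm index is defined as ind(T) = dim(ker T) - dim(coker T)
= 3 - 1
= 2

2


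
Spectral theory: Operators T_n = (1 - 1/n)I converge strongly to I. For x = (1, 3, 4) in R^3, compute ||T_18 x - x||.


T_18 x - x = (1 - 1/18)x - x = -x/18
||x|| = sqrt(26) = 5.0990
||T_18 x - x|| = ||x||/18 = 5.0990/18 = 0.2833

0.2833


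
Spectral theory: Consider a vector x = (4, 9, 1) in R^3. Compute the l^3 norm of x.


The l^3 norm = (sum |x_i|^3)^(1/3)
Sum of 3th powers = 64 + 729 + 1 = 794
||x||_3 = (794)^(1/3) = 9.2599

9.2599


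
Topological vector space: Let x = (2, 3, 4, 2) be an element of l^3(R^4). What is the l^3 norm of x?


The l^3 norm = (sum |x_i|^3)^(1/3)
Sum of 3th powers = 8 + 27 + 64 + 8 = 107
||x||_3 = (107)^(1/3) = 4.7475

4.7475


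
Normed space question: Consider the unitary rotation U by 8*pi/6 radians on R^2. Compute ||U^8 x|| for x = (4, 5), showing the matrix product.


U is a rotation by theta = 8*pi/6
U^8 = rotation by 8*theta = 64*pi/6 = 4*pi/6 (mod 2*pi)
cos(4*pi/6) = -0.5000, sin(4*pi/6) = 0.8660
U^8 x = (-0.5000 * 4 - 0.8660 * 5, 0.8660 * 4 + -0.5000 * 5)
= (-6.3301, 0.9641)
||U^8 x|| = sqrt((-6.3301)^2 + 0.9641^2) = sqrt(41.0000) = 6.4031

6.4031


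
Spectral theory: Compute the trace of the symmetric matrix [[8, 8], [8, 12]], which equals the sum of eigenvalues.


For a self-adjoint (symmetric) matrix, the eigenvalues are real.
The sum of eigenvalues equals the trace of the matrix.
trace = 8 + 12 = 20

20


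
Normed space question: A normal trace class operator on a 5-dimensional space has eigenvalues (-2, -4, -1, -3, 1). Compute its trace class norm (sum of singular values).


For a normal operator, singular values equal |eigenvalues|.
Trace norm = sum |lambda_i| = 2 + 4 + 1 + 3 + 1
= 11

11


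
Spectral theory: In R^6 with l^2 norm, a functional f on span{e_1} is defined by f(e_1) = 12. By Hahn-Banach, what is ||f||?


The norm of f is given by ||f|| = sup_{||x||=1} |f(x)|.
On span{e_1}, ||e_1|| = 1, so ||f|| = |f(e_1)| / ||e_1||
= |12| / 1 = 12.0000

12.0000


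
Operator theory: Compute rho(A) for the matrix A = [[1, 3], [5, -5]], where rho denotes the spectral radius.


For a 2x2 matrix, eigenvalues satisfy lambda^2 - (trace)*lambda + det = 0
trace = 1 + -5 = -4
det = 1*-5 - 3*5 = -20
discriminant = (-4)^2 - 4*(-20) = 96
spectral radius = max |eigenvalue| = 6.8990

6.8990


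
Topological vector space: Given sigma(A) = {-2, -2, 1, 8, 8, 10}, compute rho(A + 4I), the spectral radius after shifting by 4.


Spectrum of A + 4I = {2, 2, 5, 12, 12, 14}
Spectral radius = max |lambda| over the shifted spectrum
= max(2, 2, 5, 12, 12, 14) = 14

14


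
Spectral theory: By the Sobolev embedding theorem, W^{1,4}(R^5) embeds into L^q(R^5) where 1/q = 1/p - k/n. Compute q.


Using the Sobolev embedding formula: 1/q = 1/p - k/n
1/q = 1/4 - 1/5 = 1/20
q = 1/(1/20) = 20

20.0000


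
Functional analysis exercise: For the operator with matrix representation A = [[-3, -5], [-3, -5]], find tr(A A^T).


trace(A * A^T) = sum of squares of all entries
= (-3)^2 + (-5)^2 + (-3)^2 + (-5)^2
= 9 + 25 + 9 + 25
= 68

68


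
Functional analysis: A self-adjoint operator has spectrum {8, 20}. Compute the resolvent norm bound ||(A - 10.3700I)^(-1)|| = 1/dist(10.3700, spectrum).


dist(10.3700, {8, 20}) = min(|10.3700 - 8|, |10.3700 - 20|)
= min(2.3700, 9.6300) = 2.3700
Resolvent bound = 1/2.3700 = 0.4219

0.4219


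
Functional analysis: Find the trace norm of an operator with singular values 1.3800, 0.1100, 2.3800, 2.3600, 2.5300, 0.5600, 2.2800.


The nuclear norm is the sum of all singular values.
||T||_1 = 1.3800 + 0.1100 + 2.3800 + 2.3600 + 2.5300 + 0.5600 + 2.2800
= 11.6000

11.6000


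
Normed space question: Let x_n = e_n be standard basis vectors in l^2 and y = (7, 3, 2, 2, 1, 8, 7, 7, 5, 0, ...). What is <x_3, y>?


x_3 = e_3 is the standard basis vector with 1 in position 3.
<x_3, y> = y_3 = 2
As n -> infinity, <x_n, y> -> 0, confirming weak convergence of (x_n) to 0.

2


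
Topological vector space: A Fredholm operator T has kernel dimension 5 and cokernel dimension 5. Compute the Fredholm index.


The Fredholm index is defined as ind(T) = dim(ker T) - dim(coker T)
= 5 - 5
= 0

0


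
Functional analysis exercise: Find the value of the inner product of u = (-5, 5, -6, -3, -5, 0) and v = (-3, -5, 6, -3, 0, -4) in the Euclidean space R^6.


Computing the standard inner product <u, v> = sum u_i * v_i
= -5*-3 + 5*-5 + -6*6 + -3*-3 + -5*0 + 0*-4
= 15 + -25 + -36 + 9 + 0 + 0
= -37

-37


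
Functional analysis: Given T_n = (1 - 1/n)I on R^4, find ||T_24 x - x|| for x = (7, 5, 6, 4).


T_24 x - x = (1 - 1/24)x - x = -x/24
||x|| = sqrt(126) = 11.2250
||T_24 x - x|| = ||x||/24 = 11.2250/24 = 0.4677

0.4677


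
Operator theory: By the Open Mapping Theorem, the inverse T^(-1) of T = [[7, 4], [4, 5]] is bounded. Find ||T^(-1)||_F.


det(T) = 7*5 - 4*4 = 19
T^(-1) = (1/19) * [[5, -4], [-4, 7]] = [[0.2632, -0.2105], [-0.2105, 0.3684]]
||T^(-1)||_F^2 = 0.2632^2 + (-0.2105)^2 + (-0.2105)^2 + 0.3684^2 = 0.2936
||T^(-1)||_F = sqrt(0.2936) = 0.5419

0.5419


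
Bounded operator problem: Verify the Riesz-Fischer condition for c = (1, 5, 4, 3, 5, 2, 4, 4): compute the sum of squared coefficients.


sum |c_n|^2 = 1^2 + 5^2 + 4^2 + 3^2 + 5^2 + 2^2 + 4^2 + 4^2
= 1 + 25 + 16 + 9 + 25 + 4 + 16 + 16
= 112

112


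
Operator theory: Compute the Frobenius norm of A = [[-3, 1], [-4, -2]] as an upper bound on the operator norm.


||A||_F^2 = sum a_ij^2
= (-3)^2 + 1^2 + (-4)^2 + (-2)^2
= 9 + 1 + 16 + 4 = 30
||A||_F = sqrt(30) = 5.4772

5.4772


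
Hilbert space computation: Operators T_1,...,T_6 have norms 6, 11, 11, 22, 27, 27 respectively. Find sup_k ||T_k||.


By the Uniform Boundedness Principle, the supremum of norms is finite.
sup_k ||T_k|| = max(6, 11, 11, 22, 27, 27) = 27

27


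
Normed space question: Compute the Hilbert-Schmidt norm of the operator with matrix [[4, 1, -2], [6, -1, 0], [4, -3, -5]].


The Hilbert-Schmidt norm is sqrt(sum of squares of all entries).
Sum of squares = 4^2 + 1^2 + (-2)^2 + 6^2 + (-1)^2 + 0^2 + 4^2 + (-3)^2 + (-5)^2
= 16 + 1 + 4 + 36 + 1 + 0 + 16 + 9 + 25 = 108
||T||_HS = sqrt(108) = 10.3923

10.3923


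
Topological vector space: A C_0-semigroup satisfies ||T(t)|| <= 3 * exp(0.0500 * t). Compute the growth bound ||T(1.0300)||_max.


||T(1.0300)|| <= 3 * exp(0.0500 * 1.0300)
= 3 * exp(0.0515)
= 3 * 1.0528
= 3.1585

3.1585


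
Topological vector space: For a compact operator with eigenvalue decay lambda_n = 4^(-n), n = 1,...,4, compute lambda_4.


The eigenvalue formula gives lambda_4 = 1/4^4
= 1/256
= 0.0039

0.0039


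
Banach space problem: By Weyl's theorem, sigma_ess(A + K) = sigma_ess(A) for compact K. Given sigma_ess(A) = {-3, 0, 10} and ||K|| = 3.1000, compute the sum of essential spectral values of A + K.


By Weyl's theorem, the essential spectrum is invariant under compact perturbations.
sigma_ess(A + K) = sigma_ess(A) = {-3, 0, 10}
Sum = -3 + 0 + 10 = 7

7


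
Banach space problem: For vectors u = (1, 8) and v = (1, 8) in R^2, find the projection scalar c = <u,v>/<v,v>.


Computing <u,v> = 1*1 + 8*8 = 65
Computing <v,v> = 1^2 + 8^2 = 65
Projection coefficient = 65/65 = 1.0000

1.0000


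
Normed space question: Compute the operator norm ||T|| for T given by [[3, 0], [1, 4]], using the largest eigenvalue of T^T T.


A^T A = [[10, 4], [4, 16]]
trace(A^T A) = 26, det(A^T A) = 144
discriminant = 26^2 - 4*144 = 100
Largest eigenvalue of A^T A = (trace + sqrt(disc))/2 = 18.0000
||T|| = sqrt(18.0000) = 4.2426

4.2426


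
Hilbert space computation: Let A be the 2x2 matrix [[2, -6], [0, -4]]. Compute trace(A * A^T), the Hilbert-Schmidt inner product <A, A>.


trace(A * A^T) = sum of squares of all entries
= 2^2 + (-6)^2 + 0^2 + (-4)^2
= 4 + 36 + 0 + 16
= 56

56


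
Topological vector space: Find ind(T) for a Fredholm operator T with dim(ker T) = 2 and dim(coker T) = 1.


The Fredholm index is defined as ind(T) = dim(ker T) - dim(coker T)
= 2 - 1
= 1

1


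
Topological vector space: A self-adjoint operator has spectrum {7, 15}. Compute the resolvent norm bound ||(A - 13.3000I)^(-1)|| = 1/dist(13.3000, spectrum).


dist(13.3000, {7, 15}) = min(|13.3000 - 7|, |13.3000 - 15|)
= min(6.3000, 1.7000) = 1.7000
Resolvent bound = 1/1.7000 = 0.5882

0.5882


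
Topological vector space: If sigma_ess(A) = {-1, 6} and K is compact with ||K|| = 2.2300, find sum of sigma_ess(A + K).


By Weyl's theorem, the essential spectrum is invariant under compact perturbations.
sigma_ess(A + K) = sigma_ess(A) = {-1, 6}
Sum = -1 + 6 = 5

5


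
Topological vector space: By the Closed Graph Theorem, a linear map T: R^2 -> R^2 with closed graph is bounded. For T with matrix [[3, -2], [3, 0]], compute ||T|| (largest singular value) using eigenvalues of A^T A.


A^T A = [[18, -6], [-6, 4]]
trace(A^T A) = 22, det(A^T A) = 36
discriminant = 22^2 - 4*36 = 340
Largest eigenvalue of A^T A = (trace + sqrt(disc))/2 = 20.2195
||T|| = sqrt(20.2195) = 4.4966

4.4966


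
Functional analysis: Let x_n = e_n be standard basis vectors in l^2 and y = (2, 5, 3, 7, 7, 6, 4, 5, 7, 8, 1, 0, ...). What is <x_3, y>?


x_3 = e_3 is the standard basis vector with 1 in position 3.
<x_3, y> = y_3 = 3
As n -> infinity, <x_n, y> -> 0, confirming weak convergence of (x_n) to 0.

3


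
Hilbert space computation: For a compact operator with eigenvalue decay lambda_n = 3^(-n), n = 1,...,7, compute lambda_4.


The eigenvalue formula gives lambda_4 = 1/3^4
= 1/81
= 0.0123

0.0123


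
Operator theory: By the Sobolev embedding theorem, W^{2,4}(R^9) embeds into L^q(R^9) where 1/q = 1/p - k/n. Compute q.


Using the Sobolev embedding formula: 1/q = 1/p - k/n
1/q = 1/4 - 2/9 = 1/36
q = 1/(1/36) = 36

36.0000


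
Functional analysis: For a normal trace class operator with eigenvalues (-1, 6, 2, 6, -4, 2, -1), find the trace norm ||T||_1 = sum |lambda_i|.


For a normal operator, singular values equal |eigenvalues|.
Trace norm = sum |lambda_i| = 1 + 6 + 2 + 6 + 4 + 2 + 1
= 22

22


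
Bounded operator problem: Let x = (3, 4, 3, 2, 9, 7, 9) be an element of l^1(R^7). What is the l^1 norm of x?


The l^1 norm equals the sum of absolute values of all components.
||x||_1 = 3 + 4 + 3 + 2 + 9 + 7 + 9
= 37

37.0000


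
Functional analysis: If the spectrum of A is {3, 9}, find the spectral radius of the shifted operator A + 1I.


Spectrum of A + 1I = {4, 10}
Spectral radius = max |lambda| over the shifted spectrum
= max(4, 10) = 10

10


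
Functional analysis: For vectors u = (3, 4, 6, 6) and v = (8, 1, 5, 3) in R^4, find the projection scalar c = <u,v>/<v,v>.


Computing <u,v> = 3*8 + 4*1 + 6*5 + 6*3 = 76
Computing <v,v> = 8^2 + 1^2 + 5^2 + 3^2 = 99
Projection coefficient = 76/99 = 0.7677

0.7677


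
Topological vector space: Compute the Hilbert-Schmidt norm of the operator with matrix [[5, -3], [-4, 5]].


The Hilbert-Schmidt norm is sqrt(sum of squares of all entries).
Sum of squares = 5^2 + (-3)^2 + (-4)^2 + 5^2
= 25 + 9 + 16 + 25 = 75
||T||_HS = sqrt(75) = 8.6603

8.6603


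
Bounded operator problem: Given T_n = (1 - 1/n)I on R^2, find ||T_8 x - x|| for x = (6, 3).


T_8 x - x = (1 - 1/8)x - x = -x/8
||x|| = sqrt(45) = 6.7082
||T_8 x - x|| = ||x||/8 = 6.7082/8 = 0.8385

0.8385


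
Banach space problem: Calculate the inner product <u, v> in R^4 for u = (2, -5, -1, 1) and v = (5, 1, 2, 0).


Computing the standard inner product <u, v> = sum u_i * v_i
= 2*5 + -5*1 + -1*2 + 1*0
= 10 + -5 + -2 + 0
= 3

3


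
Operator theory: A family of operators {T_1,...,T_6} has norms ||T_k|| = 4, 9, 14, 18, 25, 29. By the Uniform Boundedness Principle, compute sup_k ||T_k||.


By the Uniform Boundedness Principle, the supremum of norms is finite.
sup_k ||T_k|| = max(4, 9, 14, 18, 25, 29) = 29

29


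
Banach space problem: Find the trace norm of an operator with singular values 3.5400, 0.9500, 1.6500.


The nuclear norm is the sum of all singular values.
||T||_1 = 3.5400 + 0.9500 + 1.6500
= 6.1400

6.1400


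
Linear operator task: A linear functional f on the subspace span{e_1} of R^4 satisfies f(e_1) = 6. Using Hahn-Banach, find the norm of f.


The norm of f is given by ||f|| = sup_{||x||=1} |f(x)|.
On span{e_1}, ||e_1|| = 1, so ||f|| = |f(e_1)| / ||e_1||
= |6| / 1 = 6.0000

6.0000


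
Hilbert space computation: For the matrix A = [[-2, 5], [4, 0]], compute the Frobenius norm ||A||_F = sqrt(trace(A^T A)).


||A||_F^2 = sum a_ij^2
= (-2)^2 + 5^2 + 4^2 + 0^2
= 4 + 25 + 16 + 0 = 45
||A||_F = sqrt(45) = 6.7082

6.7082


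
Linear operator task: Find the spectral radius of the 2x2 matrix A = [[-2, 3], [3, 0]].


For a 2x2 matrix, eigenvalues satisfy lambda^2 - (trace)*lambda + det = 0
trace = -2 + 0 = -2
det = -2*0 - 3*3 = -9
discriminant = (-2)^2 - 4*(-9) = 40
spectral radius = max |eigenvalue| = 4.1623

4.1623


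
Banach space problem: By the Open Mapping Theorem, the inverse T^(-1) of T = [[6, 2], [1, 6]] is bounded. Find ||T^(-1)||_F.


det(T) = 6*6 - 2*1 = 34
T^(-1) = (1/34) * [[6, -2], [-1, 6]] = [[0.1765, -0.0588], [-0.0294, 0.1765]]
||T^(-1)||_F^2 = 0.1765^2 + (-0.0588)^2 + (-0.0294)^2 + 0.1765^2 = 0.0666
||T^(-1)||_F = sqrt(0.0666) = 0.2581

0.2581


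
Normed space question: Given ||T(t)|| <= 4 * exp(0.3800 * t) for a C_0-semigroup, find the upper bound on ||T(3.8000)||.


||T(3.8000)|| <= 4 * exp(0.3800 * 3.8000)
= 4 * exp(1.4440)
= 4 * 4.2376
= 16.9504

16.9504


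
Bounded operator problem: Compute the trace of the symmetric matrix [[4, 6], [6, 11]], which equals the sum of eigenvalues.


For a self-adjoint (symmetric) matrix, the eigenvalues are real.
The sum of eigenvalues equals the trace of the matrix.
trace = 4 + 11 = 15

15


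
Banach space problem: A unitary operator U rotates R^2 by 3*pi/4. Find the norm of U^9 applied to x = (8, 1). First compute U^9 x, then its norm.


U is a rotation by theta = 3*pi/4
U^9 = rotation by 9*theta = 27*pi/4 = 3*pi/4 (mod 2*pi)
cos(3*pi/4) = -0.7071, sin(3*pi/4) = 0.7071
U^9 x = (-0.7071 * 8 - 0.7071 * 1, 0.7071 * 8 + -0.7071 * 1)
= (-6.3640, 4.9497)
||U^9 x|| = sqrt((-6.3640)^2 + 4.9497^2) = sqrt(65.0000) = 8.0623

8.0623


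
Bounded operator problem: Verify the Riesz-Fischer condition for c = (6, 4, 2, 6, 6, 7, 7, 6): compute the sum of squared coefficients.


sum |c_n|^2 = 6^2 + 4^2 + 2^2 + 6^2 + 6^2 + 7^2 + 7^2 + 6^2
= 36 + 16 + 4 + 36 + 36 + 49 + 49 + 36
= 262

262


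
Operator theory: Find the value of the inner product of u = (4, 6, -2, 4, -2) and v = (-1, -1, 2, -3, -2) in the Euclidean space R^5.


Computing the standard inner product <u, v> = sum u_i * v_i
= 4*-1 + 6*-1 + -2*2 + 4*-3 + -2*-2
= -4 + -6 + -4 + -12 + 4
= -22

-22


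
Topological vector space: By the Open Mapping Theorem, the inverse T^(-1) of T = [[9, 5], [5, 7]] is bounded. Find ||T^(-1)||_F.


det(T) = 9*7 - 5*5 = 38
T^(-1) = (1/38) * [[7, -5], [-5, 9]] = [[0.1842, -0.1316], [-0.1316, 0.2368]]
||T^(-1)||_F^2 = 0.1842^2 + (-0.1316)^2 + (-0.1316)^2 + 0.2368^2 = 0.1247
||T^(-1)||_F = sqrt(0.1247) = 0.3531

0.3531


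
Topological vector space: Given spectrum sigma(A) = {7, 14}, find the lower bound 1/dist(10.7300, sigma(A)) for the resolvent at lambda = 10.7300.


dist(10.7300, {7, 14}) = min(|10.7300 - 7|, |10.7300 - 14|)
= min(3.7300, 3.2700) = 3.2700
Resolvent bound = 1/3.2700 = 0.3058

0.3058


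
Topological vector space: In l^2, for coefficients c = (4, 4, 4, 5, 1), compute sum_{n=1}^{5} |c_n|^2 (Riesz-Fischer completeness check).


sum |c_n|^2 = 4^2 + 4^2 + 4^2 + 5^2 + 1^2
= 16 + 16 + 16 + 25 + 1
= 74

74


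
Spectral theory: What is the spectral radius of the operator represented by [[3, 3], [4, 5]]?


For a 2x2 matrix, eigenvalues satisfy lambda^2 - (trace)*lambda + det = 0
trace = 3 + 5 = 8
det = 3*5 - 3*4 = 3
discriminant = 8^2 - 4*(3) = 52
spectral radius = max |eigenvalue| = 7.6056

7.6056


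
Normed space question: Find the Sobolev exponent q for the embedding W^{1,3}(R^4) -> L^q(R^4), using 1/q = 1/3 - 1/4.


Using the Sobolev embedding formula: 1/q = 1/p - k/n
1/q = 1/3 - 1/4 = 1/12
q = 1/(1/12) = 12

12.0000


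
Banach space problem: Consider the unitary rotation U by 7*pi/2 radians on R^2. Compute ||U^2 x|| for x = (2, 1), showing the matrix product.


U is a rotation by theta = 7*pi/2
U^2 = rotation by 2*theta = 14*pi/2 = 2*pi/2 (mod 2*pi)
cos(2*pi/2) = -1.0000, sin(2*pi/2) = 0.0000
U^2 x = (-1.0000 * 2 - 0.0000 * 1, 0.0000 * 2 + -1.0000 * 1)
= (-2.0000, -1.0000)
||U^2 x|| = sqrt((-2.0000)^2 + (-1.0000)^2) = sqrt(5.0000) = 2.2361

2.2361


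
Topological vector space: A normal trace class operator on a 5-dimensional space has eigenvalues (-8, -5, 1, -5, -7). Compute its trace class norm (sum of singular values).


For a normal operator, singular values equal |eigenvalues|.
Trace norm = sum |lambda_i| = 8 + 5 + 1 + 5 + 7
= 26

26


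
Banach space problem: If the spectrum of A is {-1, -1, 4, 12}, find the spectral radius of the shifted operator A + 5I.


Spectrum of A + 5I = {4, 4, 9, 17}
Spectral radius = max |lambda| over the shifted spectrum
= max(4, 4, 9, 17) = 17

17


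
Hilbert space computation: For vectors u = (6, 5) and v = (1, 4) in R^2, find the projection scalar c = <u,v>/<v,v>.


Computing <u,v> = 6*1 + 5*4 = 26
Computing <v,v> = 1^2 + 4^2 = 17
Projection coefficient = 26/17 = 1.5294

1.5294


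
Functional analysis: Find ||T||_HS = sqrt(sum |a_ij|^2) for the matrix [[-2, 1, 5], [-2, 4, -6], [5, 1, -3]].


The Hilbert-Schmidt norm is sqrt(sum of squares of all entries).
Sum of squares = (-2)^2 + 1^2 + 5^2 + (-2)^2 + 4^2 + (-6)^2 + 5^2 + 1^2 + (-3)^2
= 4 + 1 + 25 + 4 + 16 + 36 + 25 + 1 + 9 = 121
||T||_HS = sqrt(121) = 11.0000

11.0000


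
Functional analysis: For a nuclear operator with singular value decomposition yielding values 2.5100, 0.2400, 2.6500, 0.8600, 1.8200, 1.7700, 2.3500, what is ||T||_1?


The nuclear norm is the sum of all singular values.
||T||_1 = 2.5100 + 0.2400 + 2.6500 + 0.8600 + 1.8200 + 1.7700 + 2.3500
= 12.2000

12.2000


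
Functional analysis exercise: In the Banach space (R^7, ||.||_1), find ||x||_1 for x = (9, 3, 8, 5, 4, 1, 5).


The l^1 norm equals the sum of absolute values of all components.
||x||_1 = 9 + 3 + 8 + 5 + 4 + 1 + 5
= 35

35.0000


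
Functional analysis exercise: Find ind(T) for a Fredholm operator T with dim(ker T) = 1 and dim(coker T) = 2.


The Fredholm index is defined as ind(T) = dim(ker T) - dim(coker T)
= 1 - 2
= -1

-1


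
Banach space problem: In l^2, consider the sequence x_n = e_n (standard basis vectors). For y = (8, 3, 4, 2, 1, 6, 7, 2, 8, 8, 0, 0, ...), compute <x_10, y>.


x_10 = e_10 is the standard basis vector with 1 in position 10.
<x_10, y> = y_10 = 8
As n -> infinity, <x_n, y> -> 0, confirming weak convergence of (x_n) to 0.

8


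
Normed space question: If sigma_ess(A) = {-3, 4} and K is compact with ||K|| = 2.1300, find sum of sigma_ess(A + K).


By Weyl's theorem, the essential spectrum is invariant under compact perturbations.
sigma_ess(A + K) = sigma_ess(A) = {-3, 4}
Sum = -3 + 4 = 1

1


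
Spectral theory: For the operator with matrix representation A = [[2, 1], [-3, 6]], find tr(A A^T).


trace(A * A^T) = sum of squares of all entries
= 2^2 + 1^2 + (-3)^2 + 6^2
= 4 + 1 + 9 + 36
= 50

50


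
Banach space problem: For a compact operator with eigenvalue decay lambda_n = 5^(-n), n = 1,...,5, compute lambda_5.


The eigenvalue formula gives lambda_5 = 1/5^5
= 1/3125
= 3.2000e-04

3.2000e-04


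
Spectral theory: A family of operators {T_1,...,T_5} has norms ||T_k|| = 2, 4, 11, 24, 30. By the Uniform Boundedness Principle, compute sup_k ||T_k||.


By the Uniform Boundedness Principle, the supremum of norms is finite.
sup_k ||T_k|| = max(2, 4, 11, 24, 30) = 30

30


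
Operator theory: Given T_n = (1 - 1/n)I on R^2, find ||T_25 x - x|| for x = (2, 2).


T_25 x - x = (1 - 1/25)x - x = -x/25
||x|| = sqrt(8) = 2.8284
||T_25 x - x|| = ||x||/25 = 2.8284/25 = 0.1131

0.1131


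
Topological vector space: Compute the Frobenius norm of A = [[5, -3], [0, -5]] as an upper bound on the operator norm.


||A||_F^2 = sum a_ij^2
= 5^2 + (-3)^2 + 0^2 + (-5)^2
= 25 + 9 + 0 + 25 = 59
||A||_F = sqrt(59) = 7.6811

7.6811


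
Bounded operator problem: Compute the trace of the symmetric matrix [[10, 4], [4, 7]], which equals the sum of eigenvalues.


For a self-adjoint (symmetric) matrix, the eigenvalues are real.
The sum of eigenvalues equals the trace of the matrix.
trace = 10 + 7 = 17

17


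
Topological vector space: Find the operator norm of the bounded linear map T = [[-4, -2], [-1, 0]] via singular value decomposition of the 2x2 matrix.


A^T A = [[17, 8], [8, 4]]
trace(A^T A) = 21, det(A^T A) = 4
discriminant = 21^2 - 4*4 = 425
Largest eigenvalue of A^T A = (trace + sqrt(disc))/2 = 20.8078
||T|| = sqrt(20.8078) = 4.5616

4.5616


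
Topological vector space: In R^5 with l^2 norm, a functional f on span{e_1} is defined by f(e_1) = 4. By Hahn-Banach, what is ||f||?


The norm of f is given by ||f|| = sup_{||x||=1} |f(x)|.
On span{e_1}, ||e_1|| = 1, so ||f|| = |f(e_1)| / ||e_1||
= |4| / 1 = 4.0000

4.0000


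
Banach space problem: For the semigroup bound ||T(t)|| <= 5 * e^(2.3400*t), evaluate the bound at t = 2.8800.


||T(2.8800)|| <= 5 * exp(2.3400 * 2.8800)
= 5 * exp(6.7392)
= 5 * 844.8846
= 4224.4228

4224.4228


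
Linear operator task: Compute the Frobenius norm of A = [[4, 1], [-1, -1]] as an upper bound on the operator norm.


||A||_F^2 = sum a_ij^2
= 4^2 + 1^2 + (-1)^2 + (-1)^2
= 16 + 1 + 1 + 1 = 19
||A||_F = sqrt(19) = 4.3589

4.3589


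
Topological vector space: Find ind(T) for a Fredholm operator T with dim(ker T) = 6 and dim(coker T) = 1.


The Fredholm index is defined as ind(T) = dim(ker T) - dim(coker T)
= 6 - 1
= 5

5


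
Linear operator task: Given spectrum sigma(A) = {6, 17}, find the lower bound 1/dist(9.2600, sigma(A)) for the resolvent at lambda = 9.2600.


dist(9.2600, {6, 17}) = min(|9.2600 - 6|, |9.2600 - 17|)
= min(3.2600, 7.7400) = 3.2600
Resolvent bound = 1/3.2600 = 0.3067

0.3067


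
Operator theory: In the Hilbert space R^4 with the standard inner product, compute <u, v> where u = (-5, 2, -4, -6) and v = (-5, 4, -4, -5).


Computing the standard inner product <u, v> = sum u_i * v_i
= -5*-5 + 2*4 + -4*-4 + -6*-5
= 25 + 8 + 16 + 30
= 79

79


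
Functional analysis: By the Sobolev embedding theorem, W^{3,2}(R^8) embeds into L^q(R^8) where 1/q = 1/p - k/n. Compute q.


Using the Sobolev embedding formula: 1/q = 1/p - k/n
1/q = 1/2 - 3/8 = 1/8
q = 1/(1/8) = 8

8.0000


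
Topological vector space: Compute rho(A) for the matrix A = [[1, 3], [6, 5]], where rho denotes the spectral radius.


For a 2x2 matrix, eigenvalues satisfy lambda^2 - (trace)*lambda + det = 0
trace = 1 + 5 = 6
det = 1*5 - 3*6 = -13
discriminant = 6^2 - 4*(-13) = 88
spectral radius = max |eigenvalue| = 7.6904

7.6904


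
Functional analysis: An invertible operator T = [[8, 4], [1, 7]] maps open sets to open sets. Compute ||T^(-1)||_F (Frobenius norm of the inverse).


det(T) = 8*7 - 4*1 = 52
T^(-1) = (1/52) * [[7, -4], [-1, 8]] = [[0.1346, -0.0769], [-0.0192, 0.1538]]
||T^(-1)||_F^2 = 0.1346^2 + (-0.0769)^2 + (-0.0192)^2 + 0.1538^2 = 0.0481
||T^(-1)||_F = sqrt(0.0481) = 0.2193

0.2193


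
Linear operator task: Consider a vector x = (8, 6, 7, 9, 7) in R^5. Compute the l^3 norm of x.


The l^3 norm = (sum |x_i|^3)^(1/3)
Sum of 3th powers = 512 + 216 + 343 + 729 + 343 = 2143
||x||_3 = (2143)^(1/3) = 12.8926

12.8926
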